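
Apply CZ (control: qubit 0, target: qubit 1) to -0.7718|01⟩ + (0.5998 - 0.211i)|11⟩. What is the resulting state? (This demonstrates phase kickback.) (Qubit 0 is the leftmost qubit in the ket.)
-0.7718|01⟩ + (-0.5998 + 0.211i)|11⟩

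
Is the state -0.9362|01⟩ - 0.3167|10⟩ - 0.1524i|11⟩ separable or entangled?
Entangled

Writing the state as a|00⟩ + b|01⟩ + c|10⟩ + d|11⟩, it is a product state iff ad − bc = 0.
Here (a, b, c, d) = (0, -0.9362, -0.3167, -0.1524i): ad − bc = (0)(-0.1524i) − (-0.9362)(-0.3167) = -0.2965 ≠ 0, so the state is entangled.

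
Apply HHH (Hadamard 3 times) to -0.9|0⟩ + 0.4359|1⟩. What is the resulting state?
-0.3282|0⟩ - 0.9446|1⟩

H² = I, so H^3 = H: a single Hadamard. With (a, b) = (-0.9, 0.4359), H gives ((a + b)/√2, (a − b)/√2) = (-0.3282, -0.9446).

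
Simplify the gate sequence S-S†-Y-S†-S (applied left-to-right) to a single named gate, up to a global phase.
Y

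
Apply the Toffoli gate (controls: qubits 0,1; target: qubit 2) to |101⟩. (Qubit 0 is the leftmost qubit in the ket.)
|101⟩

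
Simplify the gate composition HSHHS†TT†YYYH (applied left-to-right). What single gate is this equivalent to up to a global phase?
Y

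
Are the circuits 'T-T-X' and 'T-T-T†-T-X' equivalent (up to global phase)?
Yes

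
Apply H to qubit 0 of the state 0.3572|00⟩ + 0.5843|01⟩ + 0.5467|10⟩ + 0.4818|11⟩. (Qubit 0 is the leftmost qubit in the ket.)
0.6392|00⟩ + 0.7538|01⟩ - 0.134|10⟩ + 0.07248|11⟩

H on qubit 0 mixes each pair of kets that differ only in qubit 0: amplitudes (a, b) of (|…0…⟩, |…1…⟩) become ((a + b)/√2, (a − b)/√2). Kets absent from the input have amplitude 0.
(|00⟩, |10⟩): (a, b) = (0.3572, 0.5467) → (0.6392, -0.134)
(|01⟩, |11⟩): (a, b) = (0.5843, 0.4818) → (0.7538, 0.07248)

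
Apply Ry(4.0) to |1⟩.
-0.9093|0⟩ - 0.4161|1⟩

Ry(4.0) = [[cos(θ/2), −sin(θ/2)], [sin(θ/2), cos(θ/2)]]; θ = 4.0, cos(θ/2) ≈ -0.416147, sin(θ/2) ≈ 0.909297.
With a = amp(|0⟩) = 0 and b = amp(|1⟩) = 1:
new amp(|0⟩) = (-0.416147)·a + (-0.909297)·b = -0.9093
new amp(|1⟩) = (0.909297)·a + (-0.416147)·b = -0.4161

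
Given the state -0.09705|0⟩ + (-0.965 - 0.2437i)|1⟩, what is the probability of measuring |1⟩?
0.9906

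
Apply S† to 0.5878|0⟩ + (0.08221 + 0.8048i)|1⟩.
0.5878|0⟩ + (0.8048 - 0.08221i)|1⟩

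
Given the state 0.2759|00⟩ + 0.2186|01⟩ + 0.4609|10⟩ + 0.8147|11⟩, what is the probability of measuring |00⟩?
0.07612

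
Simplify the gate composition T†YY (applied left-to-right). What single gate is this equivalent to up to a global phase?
T†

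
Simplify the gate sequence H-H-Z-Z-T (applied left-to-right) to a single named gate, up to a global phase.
T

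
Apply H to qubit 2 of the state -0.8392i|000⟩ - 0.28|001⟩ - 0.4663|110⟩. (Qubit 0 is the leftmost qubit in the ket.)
(-0.198 - 0.5934i)|000⟩ + (0.198 - 0.5934i)|001⟩ - 0.3297|110⟩ - 0.3297|111⟩

H on qubit 2 mixes each pair of kets that differ only in qubit 2: amplitudes (a, b) of (|…0…⟩, |…1…⟩) become ((a + b)/√2, (a − b)/√2). Kets absent from the input have amplitude 0.
(|000⟩, |001⟩): (a, b) = (-0.8392i, -0.28) → ((-0.198 - 0.5934i), (0.198 - 0.5934i))
(|110⟩, |111⟩): (a, b) = (-0.4663, 0) → (-0.3297, -0.3297)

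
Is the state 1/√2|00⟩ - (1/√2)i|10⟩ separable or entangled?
Separable

Writing the state as a|00⟩ + b|01⟩ + c|10⟩ + d|11⟩, it is a product state iff ad − bc = 0.
Here (a, b, c, d) = (1/√2, 0, -(1/√2)i, 0): ad − bc = (1/√2)(0) − (0)(-(1/√2)i) = 0, so the state is separable.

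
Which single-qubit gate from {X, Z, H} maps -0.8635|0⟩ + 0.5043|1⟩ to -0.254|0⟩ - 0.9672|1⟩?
H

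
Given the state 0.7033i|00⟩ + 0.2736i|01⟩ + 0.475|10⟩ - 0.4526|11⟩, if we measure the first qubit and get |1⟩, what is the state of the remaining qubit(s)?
0.724|0⟩ - 0.6898|1⟩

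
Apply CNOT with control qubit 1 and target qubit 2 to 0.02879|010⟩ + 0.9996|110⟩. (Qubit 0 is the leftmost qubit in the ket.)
0.02879|011⟩ + 0.9996|111⟩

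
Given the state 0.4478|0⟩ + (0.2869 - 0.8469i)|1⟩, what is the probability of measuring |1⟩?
0.7996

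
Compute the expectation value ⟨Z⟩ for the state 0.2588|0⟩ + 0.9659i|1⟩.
-0.866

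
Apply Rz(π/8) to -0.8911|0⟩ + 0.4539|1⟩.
(-0.874 + 0.1738i)|0⟩ + (0.4452 + 0.08855i)|1⟩

Rz(π/8) = [[e^(−iθ/2), 0], [0, e^(iθ/2)]] with e^(±iθ/2) = cos(θ/2) ± i·sin(θ/2); θ = π/8, cos(θ/2) ≈ 0.980785, sin(θ/2) ≈ 0.19509.
With a = amp(|0⟩) = -0.8911 and b = amp(|1⟩) = 0.4539:
new amp(|0⟩) = (0.980785 - 0.19509i)·a = (-0.874 + 0.1738i)
new amp(|1⟩) = (0.980785 + 0.19509i)·b = (0.4452 + 0.08855i)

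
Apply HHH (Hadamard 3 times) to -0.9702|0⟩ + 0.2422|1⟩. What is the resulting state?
-0.5148|0⟩ - 0.8573|1⟩

H² = I, so H^3 = H: a single Hadamard. With (a, b) = (-0.9702, 0.2422), H gives ((a + b)/√2, (a − b)/√2) = (-0.5148, -0.8573).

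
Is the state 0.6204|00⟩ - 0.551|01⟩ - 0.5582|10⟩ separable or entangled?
Entangled

Writing the state as a|00⟩ + b|01⟩ + c|10⟩ + d|11⟩, it is a product state iff ad − bc = 0.
Here (a, b, c, d) = (0.6204, -0.551, -0.5582, 0): ad − bc = (0.6204)(0) − (-0.551)(-0.5582) = -0.3076 ≠ 0, so the state is entangled.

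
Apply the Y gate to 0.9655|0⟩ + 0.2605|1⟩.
-0.2605i|0⟩ + 0.9655i|1⟩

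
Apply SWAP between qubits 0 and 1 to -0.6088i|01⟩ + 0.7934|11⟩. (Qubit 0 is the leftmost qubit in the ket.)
-0.6088i|10⟩ + 0.7934|11⟩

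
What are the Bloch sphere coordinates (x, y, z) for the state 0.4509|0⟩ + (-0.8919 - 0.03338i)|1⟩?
(-0.8043, -0.0301, -0.5933)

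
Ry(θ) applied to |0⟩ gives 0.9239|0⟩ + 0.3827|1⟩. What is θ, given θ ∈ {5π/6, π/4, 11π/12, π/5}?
π/4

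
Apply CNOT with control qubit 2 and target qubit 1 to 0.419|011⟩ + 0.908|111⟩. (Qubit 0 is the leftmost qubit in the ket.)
0.419|001⟩ + 0.908|101⟩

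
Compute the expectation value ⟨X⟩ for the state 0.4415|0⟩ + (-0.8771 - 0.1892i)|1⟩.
-0.7745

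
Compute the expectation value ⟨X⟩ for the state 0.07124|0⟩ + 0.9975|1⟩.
0.1421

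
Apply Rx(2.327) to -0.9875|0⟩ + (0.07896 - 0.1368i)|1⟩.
(-0.5168 - 0.0725i)|0⟩ + (0.03128 + 0.8525i)|1⟩

Rx(2.327) = [[cos(θ/2), −i·sin(θ/2)], [−i·sin(θ/2), cos(θ/2)]]; θ = 2.327, cos(θ/2) ≈ 0.396128, sin(θ/2) ≈ 0.918195.
With a = amp(|0⟩) = -0.9875 and b = amp(|1⟩) = (0.07896 - 0.1368i):
new amp(|0⟩) = (0.396128)·a + (-0.918195i)·b = (-0.5168 - 0.0725i)
new amp(|1⟩) = (-0.918195i)·a + (0.396128)·b = (0.03128 + 0.8525i)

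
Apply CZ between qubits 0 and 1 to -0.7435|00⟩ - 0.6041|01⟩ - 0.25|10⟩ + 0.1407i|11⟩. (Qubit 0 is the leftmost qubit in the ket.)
-0.7435|00⟩ - 0.6041|01⟩ - 0.25|10⟩ - 0.1407i|11⟩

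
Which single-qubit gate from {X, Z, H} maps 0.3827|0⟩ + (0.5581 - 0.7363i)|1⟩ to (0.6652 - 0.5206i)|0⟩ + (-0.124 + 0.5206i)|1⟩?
H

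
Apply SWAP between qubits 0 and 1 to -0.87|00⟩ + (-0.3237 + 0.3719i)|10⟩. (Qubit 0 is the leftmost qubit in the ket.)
-0.87|00⟩ + (-0.3237 + 0.3719i)|01⟩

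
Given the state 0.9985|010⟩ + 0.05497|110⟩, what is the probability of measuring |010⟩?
0.997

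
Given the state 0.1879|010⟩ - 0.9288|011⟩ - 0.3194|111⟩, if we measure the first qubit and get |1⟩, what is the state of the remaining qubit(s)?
-|11⟩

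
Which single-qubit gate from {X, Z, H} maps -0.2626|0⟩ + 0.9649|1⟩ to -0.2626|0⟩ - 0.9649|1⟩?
Z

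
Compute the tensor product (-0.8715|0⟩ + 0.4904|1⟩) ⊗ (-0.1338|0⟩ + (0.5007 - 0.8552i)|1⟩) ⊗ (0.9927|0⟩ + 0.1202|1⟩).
0.1158|000⟩ + 0.01402|001⟩ + (-0.4332 + 0.7399i)|010⟩ + (-0.05245 + 0.08959i)|011⟩ - 0.06514|100⟩ - 0.007887|101⟩ + (0.2438 - 0.4163i)|110⟩ + (0.02951 - 0.05041i)|111⟩

amp(|b₁b₂…⟩) = product of the factor amplitudes for bits b₁, b₂, …; only kets whose every factor amplitude is nonzero survive.
|000⟩: (-0.8715)(-0.1338)(0.9927) = 0.1158
|001⟩: (-0.8715)(-0.1338)(0.1202) = 0.01402
|010⟩: (-0.8715)(0.5007 - 0.8552i)(0.9927) = (-0.4332 + 0.7399i)
|011⟩: (-0.8715)(0.5007 - 0.8552i)(0.1202) = (-0.05245 + 0.08959i)
|100⟩: (0.4904)(-0.1338)(0.9927) = -0.06514
|101⟩: (0.4904)(-0.1338)(0.1202) = -0.007887
|110⟩: (0.4904)(0.5007 - 0.8552i)(0.9927) = (0.2438 - 0.4163i)
|111⟩: (0.4904)(0.5007 - 0.8552i)(0.1202) = (0.02951 - 0.05041i)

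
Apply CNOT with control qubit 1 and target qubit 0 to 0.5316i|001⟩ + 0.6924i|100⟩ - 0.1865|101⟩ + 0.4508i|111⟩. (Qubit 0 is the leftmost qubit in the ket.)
0.5316i|001⟩ + 0.4508i|011⟩ + 0.6924i|100⟩ - 0.1865|101⟩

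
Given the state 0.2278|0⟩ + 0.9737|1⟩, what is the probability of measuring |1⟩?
0.9481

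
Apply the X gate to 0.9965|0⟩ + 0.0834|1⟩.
0.0834|0⟩ + 0.9965|1⟩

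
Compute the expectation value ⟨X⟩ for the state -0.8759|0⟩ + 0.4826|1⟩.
-0.8454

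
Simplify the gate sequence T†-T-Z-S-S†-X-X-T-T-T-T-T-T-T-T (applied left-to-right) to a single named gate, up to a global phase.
Z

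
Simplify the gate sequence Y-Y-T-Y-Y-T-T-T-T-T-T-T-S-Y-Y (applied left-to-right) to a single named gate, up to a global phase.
S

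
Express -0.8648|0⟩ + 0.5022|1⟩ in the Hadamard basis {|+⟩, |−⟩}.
-0.2564|+⟩ - 0.9666|−⟩

With |ψ⟩ = α|0⟩ + β|1⟩, the Hadamard-basis coefficients are ⟨+|ψ⟩ = (α + β)/√2 and ⟨−|ψ⟩ = (α − β)/√2.
Here α = -0.8648, β = 0.5022: (α + β)/√2 = -0.2564, (α − β)/√2 = -0.9666.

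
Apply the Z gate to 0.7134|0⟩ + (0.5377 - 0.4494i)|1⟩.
0.7134|0⟩ + (-0.5377 + 0.4494i)|1⟩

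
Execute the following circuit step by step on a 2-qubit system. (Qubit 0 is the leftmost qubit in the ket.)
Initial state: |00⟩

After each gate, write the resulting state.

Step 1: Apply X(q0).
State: |10⟩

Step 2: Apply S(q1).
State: |10⟩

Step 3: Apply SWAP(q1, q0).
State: |01⟩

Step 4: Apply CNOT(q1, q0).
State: |11⟩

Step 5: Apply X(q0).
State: |01⟩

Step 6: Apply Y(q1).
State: -i|00⟩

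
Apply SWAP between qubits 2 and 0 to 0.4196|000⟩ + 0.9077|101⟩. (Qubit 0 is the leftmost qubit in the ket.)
0.4196|000⟩ + 0.9077|101⟩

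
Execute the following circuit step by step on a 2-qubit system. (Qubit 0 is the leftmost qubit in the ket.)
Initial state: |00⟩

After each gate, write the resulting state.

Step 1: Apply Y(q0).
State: i|10⟩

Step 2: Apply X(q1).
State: i|11⟩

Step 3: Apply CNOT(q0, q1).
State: i|10⟩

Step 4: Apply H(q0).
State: (1/√2)i|00⟩ - (1/√2)i|10⟩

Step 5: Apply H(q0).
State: i|10⟩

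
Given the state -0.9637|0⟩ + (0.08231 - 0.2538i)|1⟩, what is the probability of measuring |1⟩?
0.07119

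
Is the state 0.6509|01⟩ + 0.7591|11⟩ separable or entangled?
Separable

Writing the state as a|00⟩ + b|01⟩ + c|10⟩ + d|11⟩, it is a product state iff ad − bc = 0.
Here (a, b, c, d) = (0, 0.6509, 0, 0.7591): ad − bc = (0)(0.7591) − (0.6509)(0) = 0, so the state is separable.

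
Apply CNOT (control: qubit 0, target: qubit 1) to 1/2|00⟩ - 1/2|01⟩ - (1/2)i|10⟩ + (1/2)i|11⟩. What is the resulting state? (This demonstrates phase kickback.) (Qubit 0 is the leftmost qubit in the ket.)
1/2|00⟩ - 1/2|01⟩ + (1/2)i|10⟩ - (1/2)i|11⟩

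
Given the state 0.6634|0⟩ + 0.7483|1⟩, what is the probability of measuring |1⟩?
0.56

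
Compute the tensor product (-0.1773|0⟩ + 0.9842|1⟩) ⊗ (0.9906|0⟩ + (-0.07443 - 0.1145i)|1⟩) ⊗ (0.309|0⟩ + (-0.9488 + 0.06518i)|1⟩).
-0.05427|000⟩ + (0.1666 - 0.01145i)|001⟩ + (0.004078 + 0.006273i)|010⟩ + (-0.01384 - 0.0184i)|011⟩ + 0.3013|100⟩ + (-0.925 + 0.06355i)|101⟩ + (-0.02264 - 0.03482i)|110⟩ + (0.07685 + 0.1021i)|111⟩

amp(|b₁b₂…⟩) = product of the factor amplitudes for bits b₁, b₂, …; only kets whose every factor amplitude is nonzero survive.
|000⟩: (-0.1773)(0.9906)(0.309) = -0.05427
|001⟩: (-0.1773)(0.9906)(-0.9488 + 0.06518i) = (0.1666 - 0.01145i)
|010⟩: (-0.1773)(-0.07443 - 0.1145i)(0.309) = (0.004078 + 0.006273i)
|011⟩: (-0.1773)(-0.07443 - 0.1145i)(-0.9488 + 0.06518i) = (-0.01384 - 0.0184i)
|100⟩: (0.9842)(0.9906)(0.309) = 0.3013
|101⟩: (0.9842)(0.9906)(-0.9488 + 0.06518i) = (-0.925 + 0.06355i)
|110⟩: (0.9842)(-0.07443 - 0.1145i)(0.309) = (-0.02264 - 0.03482i)
|111⟩: (0.9842)(-0.07443 - 0.1145i)(-0.9488 + 0.06518i) = (0.07685 + 0.1021i)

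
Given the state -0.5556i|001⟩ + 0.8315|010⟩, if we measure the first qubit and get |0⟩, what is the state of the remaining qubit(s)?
-0.5556i|01⟩ + 0.8315|10⟩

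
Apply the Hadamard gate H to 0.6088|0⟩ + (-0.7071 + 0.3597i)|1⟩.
(-0.06951 + 0.2543i)|0⟩ + (0.9305 - 0.2543i)|1⟩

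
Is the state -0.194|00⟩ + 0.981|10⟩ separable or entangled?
Separable

Writing the state as a|00⟩ + b|01⟩ + c|10⟩ + d|11⟩, it is a product state iff ad − bc = 0.
Here (a, b, c, d) = (-0.194, 0, 0.981, 0): ad − bc = (-0.194)(0) − (0)(0.981) = 0, so the state is separable.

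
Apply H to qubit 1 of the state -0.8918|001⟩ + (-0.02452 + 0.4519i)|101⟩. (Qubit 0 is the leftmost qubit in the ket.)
-0.6306|001⟩ - 0.6306|011⟩ + (-0.01734 + 0.3195i)|101⟩ + (-0.01734 + 0.3195i)|111⟩

H on qubit 1 mixes each pair of kets that differ only in qubit 1: amplitudes (a, b) of (|…0…⟩, |…1…⟩) become ((a + b)/√2, (a − b)/√2). Kets absent from the input have amplitude 0.
(|001⟩, |011⟩): (a, b) = (-0.8918, 0) → (-0.6306, -0.6306)
(|101⟩, |111⟩): (a, b) = ((-0.02452 + 0.4519i), 0) → ((-0.01734 + 0.3195i), (-0.01734 + 0.3195i))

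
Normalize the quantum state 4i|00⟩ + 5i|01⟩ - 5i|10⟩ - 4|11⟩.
0.4417i|00⟩ + 0.5522i|01⟩ - 0.5522i|10⟩ - 0.4417|11⟩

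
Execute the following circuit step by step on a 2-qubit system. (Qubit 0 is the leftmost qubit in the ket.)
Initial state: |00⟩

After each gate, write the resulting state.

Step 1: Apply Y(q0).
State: i|10⟩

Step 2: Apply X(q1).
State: i|11⟩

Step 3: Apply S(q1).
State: -|11⟩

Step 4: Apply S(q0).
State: -i|11⟩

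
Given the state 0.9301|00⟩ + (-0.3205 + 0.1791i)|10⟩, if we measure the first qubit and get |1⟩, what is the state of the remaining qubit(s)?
(-0.8729 + 0.4878i)|0⟩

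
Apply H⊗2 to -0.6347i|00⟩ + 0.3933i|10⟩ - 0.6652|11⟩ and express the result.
(-0.3326 - 0.1207i)|00⟩ + (0.3326 - 0.1207i)|01⟩ + (0.3326 - 0.514i)|10⟩ + (-0.3326 - 0.514i)|11⟩

H⊗2 gives amp(|y⟩) = (1/2) Σ_x (−1)^(x·y) amp(|x⟩), where x·y is the number of positions in which both x and y have a 1.
|00⟩: (-0.6347i + 0.3933i - 0.6652)/2 = (-0.3326 - 0.1207i)
|01⟩: (-0.6347i + 0.3933i + 0.6652)/2 = (0.3326 - 0.1207i)
|10⟩: (-0.6347i - 0.3933i + 0.6652)/2 = (0.3326 - 0.514i)
|11⟩: (-0.6347i - 0.3933i - 0.6652)/2 = (-0.3326 - 0.514i)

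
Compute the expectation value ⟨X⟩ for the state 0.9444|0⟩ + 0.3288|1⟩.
0.621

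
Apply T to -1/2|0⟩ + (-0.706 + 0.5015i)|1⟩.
-1/2|0⟩ + (-0.8538 - 0.1446i)|1⟩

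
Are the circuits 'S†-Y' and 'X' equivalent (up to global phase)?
No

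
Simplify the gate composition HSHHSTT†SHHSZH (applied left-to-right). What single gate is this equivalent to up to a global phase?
X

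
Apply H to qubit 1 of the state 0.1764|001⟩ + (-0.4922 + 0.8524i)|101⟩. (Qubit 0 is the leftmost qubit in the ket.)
0.1247|001⟩ + 0.1247|011⟩ + (-0.348 + 0.6027i)|101⟩ + (-0.348 + 0.6027i)|111⟩

H on qubit 1 mixes each pair of kets that differ only in qubit 1: amplitudes (a, b) of (|…0…⟩, |…1…⟩) become ((a + b)/√2, (a − b)/√2). Kets absent from the input have amplitude 0.
(|001⟩, |011⟩): (a, b) = (0.1764, 0) → (0.1247, 0.1247)
(|101⟩, |111⟩): (a, b) = ((-0.4922 + 0.8524i), 0) → ((-0.348 + 0.6027i), (-0.348 + 0.6027i))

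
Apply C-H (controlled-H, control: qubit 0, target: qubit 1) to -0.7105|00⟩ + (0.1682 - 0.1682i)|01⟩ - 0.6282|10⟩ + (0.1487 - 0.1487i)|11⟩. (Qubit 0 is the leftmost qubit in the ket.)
-0.7105|00⟩ + (0.1682 - 0.1682i)|01⟩ + (-0.3391 - 0.1051i)|10⟩ + (-0.5494 + 0.1051i)|11⟩

C-H leaves the control-|0⟩ kets |00⟩, |01⟩ unchanged and applies H to qubit 1 on the control-|1⟩ pair (|10⟩, |11⟩).
H = [[1/√2, 1/√2], [1/√2, -1/√2]].
With a = amp(|10⟩) = -0.6282 and b = amp(|11⟩) = (0.1487 - 0.1487i):
new amp(|10⟩) = (1/√2)·a + (1/√2)·b = (-0.3391 - 0.1051i)
new amp(|11⟩) = (1/√2)·a + (-1/√2)·b = (-0.5494 + 0.1051i)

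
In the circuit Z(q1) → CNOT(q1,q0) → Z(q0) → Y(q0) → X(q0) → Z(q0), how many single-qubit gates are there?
5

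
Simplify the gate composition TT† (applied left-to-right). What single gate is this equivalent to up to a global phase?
I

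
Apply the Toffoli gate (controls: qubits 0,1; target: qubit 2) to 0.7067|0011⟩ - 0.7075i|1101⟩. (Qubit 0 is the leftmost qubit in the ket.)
0.7067|0011⟩ - 0.7075i|1111⟩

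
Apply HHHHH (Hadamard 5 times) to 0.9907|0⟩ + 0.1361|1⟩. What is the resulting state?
0.7968|0⟩ + 0.6043|1⟩

H² = I, so H^5 = H: a single Hadamard. With (a, b) = (0.9907, 0.1361), H gives ((a + b)/√2, (a − b)/√2) = (0.7968, 0.6043).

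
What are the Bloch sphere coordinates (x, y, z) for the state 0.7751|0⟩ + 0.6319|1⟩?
(0.9796, 0, 0.2015)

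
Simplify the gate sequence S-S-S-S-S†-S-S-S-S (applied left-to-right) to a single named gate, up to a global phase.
S†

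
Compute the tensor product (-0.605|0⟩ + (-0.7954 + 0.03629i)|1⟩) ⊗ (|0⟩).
-0.605|00⟩ + (-0.7954 + 0.03629i)|10⟩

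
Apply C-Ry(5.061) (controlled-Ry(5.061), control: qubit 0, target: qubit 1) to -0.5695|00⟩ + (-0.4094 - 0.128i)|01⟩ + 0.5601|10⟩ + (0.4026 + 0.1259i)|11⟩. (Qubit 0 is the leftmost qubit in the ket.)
-0.5695|00⟩ + (-0.4094 - 0.128i)|01⟩ + (-0.6897 - 0.07224i)|10⟩ + (-0.008374 - 0.1031i)|11⟩

C-Ry(5.061) leaves the control-|0⟩ kets |00⟩, |01⟩ unchanged and applies Ry(5.061) to qubit 1 on the control-|1⟩ pair (|10⟩, |11⟩).
Ry(5.061) = [[cos(θ/2), −sin(θ/2)], [sin(θ/2), cos(θ/2)]]; θ = 5.061, cos(θ/2) ≈ -0.819022, sin(θ/2) ≈ 0.573763.
With a = amp(|10⟩) = 0.5601 and b = amp(|11⟩) = (0.4026 + 0.1259i):
new amp(|10⟩) = (-0.819022)·a + (-0.573763)·b = (-0.6897 - 0.07224i)
new amp(|11⟩) = (0.573763)·a + (-0.819022)·b = (-0.008374 - 0.1031i)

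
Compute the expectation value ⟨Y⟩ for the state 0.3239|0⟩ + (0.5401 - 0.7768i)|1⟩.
-0.5032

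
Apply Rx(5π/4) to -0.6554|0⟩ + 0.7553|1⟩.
(0.2508 - 0.6978i)|0⟩ + (-0.289 + 0.6055i)|1⟩

Rx(5π/4) = [[cos(θ/2), −i·sin(θ/2)], [−i·sin(θ/2), cos(θ/2)]]; θ = 5π/4, cos(θ/2) ≈ -0.382683, sin(θ/2) ≈ 0.92388.
With a = amp(|0⟩) = -0.6554 and b = amp(|1⟩) = 0.7553:
new amp(|0⟩) = (-0.382683)·a + (-0.92388i)·b = (0.2508 - 0.6978i)
new amp(|1⟩) = (-0.92388i)·a + (-0.382683)·b = (-0.289 + 0.6055i)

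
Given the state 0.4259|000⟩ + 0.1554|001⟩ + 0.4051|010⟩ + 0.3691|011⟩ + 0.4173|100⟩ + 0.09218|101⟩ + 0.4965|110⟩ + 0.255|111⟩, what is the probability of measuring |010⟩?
0.1641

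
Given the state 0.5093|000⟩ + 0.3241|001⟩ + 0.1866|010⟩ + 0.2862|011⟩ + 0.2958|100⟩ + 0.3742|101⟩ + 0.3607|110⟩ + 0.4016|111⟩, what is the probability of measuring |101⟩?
0.14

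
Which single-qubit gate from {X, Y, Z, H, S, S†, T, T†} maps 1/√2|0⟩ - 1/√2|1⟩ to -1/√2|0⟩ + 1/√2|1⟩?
X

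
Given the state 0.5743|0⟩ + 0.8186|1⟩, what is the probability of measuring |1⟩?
0.6701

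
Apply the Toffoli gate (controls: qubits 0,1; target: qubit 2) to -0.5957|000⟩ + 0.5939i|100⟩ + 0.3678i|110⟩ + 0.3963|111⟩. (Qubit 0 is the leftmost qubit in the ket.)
-0.5957|000⟩ + 0.5939i|100⟩ + 0.3963|110⟩ + 0.3678i|111⟩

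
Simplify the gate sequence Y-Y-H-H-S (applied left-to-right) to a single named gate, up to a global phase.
S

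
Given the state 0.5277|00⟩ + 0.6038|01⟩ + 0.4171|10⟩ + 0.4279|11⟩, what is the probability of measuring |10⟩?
0.174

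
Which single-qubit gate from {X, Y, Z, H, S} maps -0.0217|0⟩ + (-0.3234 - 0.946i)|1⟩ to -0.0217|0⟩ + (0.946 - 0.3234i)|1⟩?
S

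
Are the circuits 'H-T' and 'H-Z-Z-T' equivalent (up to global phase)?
Yes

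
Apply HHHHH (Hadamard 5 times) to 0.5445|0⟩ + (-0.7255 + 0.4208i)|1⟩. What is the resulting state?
(-0.128 + 0.2976i)|0⟩ + (0.898 - 0.2976i)|1⟩

H² = I, so H^5 = H: a single Hadamard. With (a, b) = (0.5445, (-0.7255 + 0.4208i)), H gives ((a + b)/√2, (a − b)/√2) = ((-0.128 + 0.2976i), (0.898 - 0.2976i)).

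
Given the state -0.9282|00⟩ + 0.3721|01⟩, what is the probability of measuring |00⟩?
0.8616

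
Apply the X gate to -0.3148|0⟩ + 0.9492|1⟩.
0.9492|0⟩ - 0.3148|1⟩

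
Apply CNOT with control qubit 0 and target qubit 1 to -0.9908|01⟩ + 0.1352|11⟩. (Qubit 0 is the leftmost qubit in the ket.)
-0.9908|01⟩ + 0.1352|10⟩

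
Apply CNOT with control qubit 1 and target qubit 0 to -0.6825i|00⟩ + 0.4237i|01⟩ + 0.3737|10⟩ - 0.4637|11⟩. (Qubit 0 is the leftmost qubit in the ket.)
-0.6825i|00⟩ - 0.4637|01⟩ + 0.3737|10⟩ + 0.4237i|11⟩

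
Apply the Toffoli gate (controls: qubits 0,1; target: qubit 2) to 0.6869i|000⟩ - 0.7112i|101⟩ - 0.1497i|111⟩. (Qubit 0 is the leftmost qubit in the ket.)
0.6869i|000⟩ - 0.7112i|101⟩ - 0.1497i|110⟩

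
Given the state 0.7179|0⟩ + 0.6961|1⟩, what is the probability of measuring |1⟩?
0.4846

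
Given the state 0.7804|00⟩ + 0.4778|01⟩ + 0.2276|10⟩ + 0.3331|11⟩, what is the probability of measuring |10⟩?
0.0518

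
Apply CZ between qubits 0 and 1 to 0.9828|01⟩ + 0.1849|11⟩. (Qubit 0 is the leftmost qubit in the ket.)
0.9828|01⟩ - 0.1849|11⟩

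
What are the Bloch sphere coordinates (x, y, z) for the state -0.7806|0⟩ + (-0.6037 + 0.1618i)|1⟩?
(0.9425, -0.2526, 0.2187)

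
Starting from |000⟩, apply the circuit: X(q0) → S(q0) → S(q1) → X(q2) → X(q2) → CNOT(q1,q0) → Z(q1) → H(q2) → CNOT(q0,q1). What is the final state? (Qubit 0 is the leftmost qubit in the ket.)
(1/√2)i|110⟩ + (1/√2)i|111⟩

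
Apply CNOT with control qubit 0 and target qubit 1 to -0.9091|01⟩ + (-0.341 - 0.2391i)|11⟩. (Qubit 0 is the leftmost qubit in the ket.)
-0.9091|01⟩ + (-0.341 - 0.2391i)|10⟩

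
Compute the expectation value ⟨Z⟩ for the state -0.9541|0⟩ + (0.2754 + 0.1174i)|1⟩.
0.8207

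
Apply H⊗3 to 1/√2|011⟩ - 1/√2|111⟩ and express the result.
1/2|100⟩ - 1/2|101⟩ - 1/2|110⟩ + 1/2|111⟩

H⊗3 gives amp(|y⟩) = (1/2√2) Σ_x (−1)^(x·y) amp(|x⟩), where x·y is the number of positions in which both x and y have a 1.
|000⟩: (1/√2 - 1/√2)/(2√2) = 0
|001⟩: (-1/√2 + 1/√2)/(2√2) = 0
|010⟩: (-1/√2 + 1/√2)/(2√2) = 0
|011⟩: (1/√2 - 1/√2)/(2√2) = 0
|100⟩: (1/√2 + 1/√2)/(2√2) = 1/2
|101⟩: (-1/√2 - 1/√2)/(2√2) = -1/2
|110⟩: (-1/√2 - 1/√2)/(2√2) = -1/2
|111⟩: (1/√2 + 1/√2)/(2√2) = 1/2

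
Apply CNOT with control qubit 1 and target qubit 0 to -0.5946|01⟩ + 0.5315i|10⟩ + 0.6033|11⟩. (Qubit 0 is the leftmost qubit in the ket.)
0.6033|01⟩ + 0.5315i|10⟩ - 0.5946|11⟩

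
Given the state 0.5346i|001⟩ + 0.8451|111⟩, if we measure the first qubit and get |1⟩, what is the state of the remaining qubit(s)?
|11⟩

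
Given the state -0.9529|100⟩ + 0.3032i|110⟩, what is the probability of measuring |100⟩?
0.908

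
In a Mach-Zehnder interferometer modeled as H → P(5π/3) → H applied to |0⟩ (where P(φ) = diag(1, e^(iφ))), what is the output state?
(0.75 - 0.433i)|0⟩ + (0.25 + 0.433i)|1⟩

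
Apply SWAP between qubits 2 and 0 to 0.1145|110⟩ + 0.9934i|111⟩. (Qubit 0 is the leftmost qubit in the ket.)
0.1145|011⟩ + 0.9934i|111⟩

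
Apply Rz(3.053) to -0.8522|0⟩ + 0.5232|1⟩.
(-0.03774 + 0.8514i)|0⟩ + (0.02317 + 0.5227i)|1⟩

Rz(3.053) = [[e^(−iθ/2), 0], [0, e^(iθ/2)]] with e^(±iθ/2) = cos(θ/2) ± i·sin(θ/2); θ = 3.053, cos(θ/2) ≈ 0.0442818, sin(θ/2) ≈ 0.999019.
With a = amp(|0⟩) = -0.8522 and b = amp(|1⟩) = 0.5232:
new amp(|0⟩) = (0.0442818 - 0.999019i)·a = (-0.03774 + 0.8514i)
new amp(|1⟩) = (0.0442818 + 0.999019i)·b = (0.02317 + 0.5227i)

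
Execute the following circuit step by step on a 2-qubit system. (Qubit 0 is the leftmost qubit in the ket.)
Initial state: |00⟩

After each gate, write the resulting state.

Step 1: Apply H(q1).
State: 1/√2|00⟩ + 1/√2|01⟩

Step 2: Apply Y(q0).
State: (1/√2)i|10⟩ + (1/√2)i|11⟩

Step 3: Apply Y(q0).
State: 1/√2|00⟩ + 1/√2|01⟩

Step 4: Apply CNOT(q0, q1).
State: 1/√2|00⟩ + 1/√2|01⟩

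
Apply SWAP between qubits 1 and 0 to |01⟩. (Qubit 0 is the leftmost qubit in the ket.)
|10⟩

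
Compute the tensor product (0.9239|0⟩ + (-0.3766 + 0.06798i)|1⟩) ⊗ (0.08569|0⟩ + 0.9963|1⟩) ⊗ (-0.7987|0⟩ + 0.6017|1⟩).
-0.06323|000⟩ + 0.04764|001⟩ - 0.7352|010⟩ + 0.5539|011⟩ + (0.02577 - 0.004653i)|100⟩ + (-0.01942 + 0.003505i)|101⟩ + (0.2997 - 0.05409i)|110⟩ + (-0.2258 + 0.04075i)|111⟩

amp(|b₁b₂…⟩) = product of the factor amplitudes for bits b₁, b₂, …; only kets whose every factor amplitude is nonzero survive.
|000⟩: (0.9239)(0.08569)(-0.7987) = -0.06323
|001⟩: (0.9239)(0.08569)(0.6017) = 0.04764
|010⟩: (0.9239)(0.9963)(-0.7987) = -0.7352
|011⟩: (0.9239)(0.9963)(0.6017) = 0.5539
|100⟩: (-0.3766 + 0.06798i)(0.08569)(-0.7987) = (0.02577 - 0.004653i)
|101⟩: (-0.3766 + 0.06798i)(0.08569)(0.6017) = (-0.01942 + 0.003505i)
|110⟩: (-0.3766 + 0.06798i)(0.9963)(-0.7987) = (0.2997 - 0.05409i)
|111⟩: (-0.3766 + 0.06798i)(0.9963)(0.6017) = (-0.2258 + 0.04075i)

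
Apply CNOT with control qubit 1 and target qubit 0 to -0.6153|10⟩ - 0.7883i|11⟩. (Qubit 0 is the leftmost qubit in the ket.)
-0.7883i|01⟩ - 0.6153|10⟩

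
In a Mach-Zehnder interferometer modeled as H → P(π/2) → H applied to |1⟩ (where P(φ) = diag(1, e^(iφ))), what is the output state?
(1/2 - (1/2)i)|0⟩ + (1/2 + (1/2)i)|1⟩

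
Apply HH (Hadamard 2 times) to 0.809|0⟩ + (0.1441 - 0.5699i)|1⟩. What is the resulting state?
0.809|0⟩ + (0.1441 - 0.5699i)|1⟩

H² = I, so an even number of Hadamards cancels: H^2 = I and the state is unchanged.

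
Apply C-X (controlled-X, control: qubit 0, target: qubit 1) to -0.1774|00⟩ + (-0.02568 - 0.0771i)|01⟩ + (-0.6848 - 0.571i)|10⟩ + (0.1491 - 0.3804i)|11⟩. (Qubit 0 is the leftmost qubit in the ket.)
-0.1774|00⟩ + (-0.02568 - 0.0771i)|01⟩ + (0.1491 - 0.3804i)|10⟩ + (-0.6848 - 0.571i)|11⟩

C-X leaves the control-|0⟩ kets |00⟩, |01⟩ unchanged and applies X to qubit 1 on the control-|1⟩ pair (|10⟩, |11⟩).
X = [[0, 1], [1, 0]].
With a = amp(|10⟩) = (-0.6848 - 0.571i) and b = amp(|11⟩) = (0.1491 - 0.3804i):
new amp(|10⟩) = (1)·b = (0.1491 - 0.3804i)
new amp(|11⟩) = (1)·a = (-0.6848 - 0.571i)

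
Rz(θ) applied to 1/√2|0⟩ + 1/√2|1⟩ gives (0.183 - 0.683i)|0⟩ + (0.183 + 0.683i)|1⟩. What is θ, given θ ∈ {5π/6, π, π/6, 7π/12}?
5π/6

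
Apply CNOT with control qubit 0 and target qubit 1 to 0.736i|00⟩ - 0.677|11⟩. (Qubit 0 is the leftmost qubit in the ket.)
0.736i|00⟩ - 0.677|10⟩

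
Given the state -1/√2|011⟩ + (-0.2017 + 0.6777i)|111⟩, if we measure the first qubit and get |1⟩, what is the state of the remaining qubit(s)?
(-0.2853 + 0.9585i)|11⟩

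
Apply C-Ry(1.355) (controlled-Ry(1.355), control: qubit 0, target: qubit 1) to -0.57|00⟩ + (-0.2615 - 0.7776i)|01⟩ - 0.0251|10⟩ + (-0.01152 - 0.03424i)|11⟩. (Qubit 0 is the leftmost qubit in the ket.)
-0.57|00⟩ + (-0.2615 - 0.7776i)|01⟩ + (-0.01234 + 0.02146i)|10⟩ + (-0.02471 - 0.02668i)|11⟩

C-Ry(1.355) leaves the control-|0⟩ kets |00⟩, |01⟩ unchanged and applies Ry(1.355) to qubit 1 on the control-|1⟩ pair (|10⟩, |11⟩).
Ry(1.355) = [[cos(θ/2), −sin(θ/2)], [sin(θ/2), cos(θ/2)]]; θ = 1.355, cos(θ/2) ≈ 0.779142, sin(θ/2) ≈ 0.626847.
With a = amp(|10⟩) = -0.0251 and b = amp(|11⟩) = (-0.01152 - 0.03424i):
new amp(|10⟩) = (0.779142)·a + (-0.626847)·b = (-0.01234 + 0.02146i)
new amp(|11⟩) = (0.626847)·a + (0.779142)·b = (-0.02471 - 0.02668i)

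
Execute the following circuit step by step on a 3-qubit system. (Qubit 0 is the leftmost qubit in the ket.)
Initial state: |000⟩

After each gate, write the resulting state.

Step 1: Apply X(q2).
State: |001⟩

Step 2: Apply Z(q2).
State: -|001⟩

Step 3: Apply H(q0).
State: -1/√2|001⟩ - 1/√2|101⟩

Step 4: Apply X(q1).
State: -1/√2|011⟩ - 1/√2|111⟩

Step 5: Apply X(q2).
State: -1/√2|010⟩ - 1/√2|110⟩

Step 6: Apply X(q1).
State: -1/√2|000⟩ - 1/√2|100⟩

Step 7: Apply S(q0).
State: -1/√2|000⟩ - (1/√2)i|100⟩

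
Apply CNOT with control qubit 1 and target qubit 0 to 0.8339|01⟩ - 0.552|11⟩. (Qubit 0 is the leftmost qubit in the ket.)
-0.552|01⟩ + 0.8339|11⟩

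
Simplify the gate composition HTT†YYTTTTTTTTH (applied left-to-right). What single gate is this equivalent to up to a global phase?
I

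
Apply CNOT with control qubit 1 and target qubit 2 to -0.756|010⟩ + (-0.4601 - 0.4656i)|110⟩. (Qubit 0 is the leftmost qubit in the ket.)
-0.756|011⟩ + (-0.4601 - 0.4656i)|111⟩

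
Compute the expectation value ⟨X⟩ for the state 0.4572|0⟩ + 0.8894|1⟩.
0.8133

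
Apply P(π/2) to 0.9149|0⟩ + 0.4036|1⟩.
0.9149|0⟩ + 0.4036i|1⟩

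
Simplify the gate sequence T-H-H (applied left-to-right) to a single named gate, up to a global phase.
T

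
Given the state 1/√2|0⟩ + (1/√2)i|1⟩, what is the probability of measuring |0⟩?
1/2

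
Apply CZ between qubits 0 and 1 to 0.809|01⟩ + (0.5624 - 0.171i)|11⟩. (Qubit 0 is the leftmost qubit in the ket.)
0.809|01⟩ + (-0.5624 + 0.171i)|11⟩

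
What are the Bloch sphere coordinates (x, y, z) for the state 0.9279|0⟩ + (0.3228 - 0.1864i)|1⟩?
(0.5991, -0.3459, 0.7221)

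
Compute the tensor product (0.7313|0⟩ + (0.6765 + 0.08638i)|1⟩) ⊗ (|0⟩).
0.7313|00⟩ + (0.6765 + 0.08638i)|10⟩

amp(|b₁b₂…⟩) = product of the factor amplitudes for bits b₁, b₂, …; only kets whose every factor amplitude is nonzero survive.
|00⟩: (0.7313)(1) = 0.7313
|10⟩: (0.6765 + 0.08638i)(1) = (0.6765 + 0.08638i)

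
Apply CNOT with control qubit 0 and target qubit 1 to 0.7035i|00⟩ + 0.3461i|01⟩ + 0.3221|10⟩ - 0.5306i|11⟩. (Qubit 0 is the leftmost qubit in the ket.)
0.7035i|00⟩ + 0.3461i|01⟩ - 0.5306i|10⟩ + 0.3221|11⟩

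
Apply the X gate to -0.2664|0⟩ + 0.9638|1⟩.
0.9638|0⟩ - 0.2664|1⟩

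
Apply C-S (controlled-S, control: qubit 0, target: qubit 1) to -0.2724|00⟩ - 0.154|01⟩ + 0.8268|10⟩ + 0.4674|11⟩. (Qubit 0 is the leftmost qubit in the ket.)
-0.2724|00⟩ - 0.154|01⟩ + 0.8268|10⟩ + 0.4674i|11⟩

C-S leaves the control-|0⟩ kets |00⟩, |01⟩ unchanged and applies S to qubit 1 on the control-|1⟩ pair (|10⟩, |11⟩).
S = [[1, 0], [0, i]].
With a = amp(|10⟩) = 0.8268 and b = amp(|11⟩) = 0.4674:
new amp(|10⟩) = (1)·a = 0.8268
new amp(|11⟩) = (i)·b = 0.4674i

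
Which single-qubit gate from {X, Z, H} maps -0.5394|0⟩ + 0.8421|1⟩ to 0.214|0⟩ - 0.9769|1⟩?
H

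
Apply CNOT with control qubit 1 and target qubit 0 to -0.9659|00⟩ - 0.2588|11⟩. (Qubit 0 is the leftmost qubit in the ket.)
-0.9659|00⟩ - 0.2588|01⟩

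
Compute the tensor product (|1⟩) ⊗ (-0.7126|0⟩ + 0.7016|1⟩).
-0.7126|10⟩ + 0.7016|11⟩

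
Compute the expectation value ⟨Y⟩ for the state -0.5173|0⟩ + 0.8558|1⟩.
0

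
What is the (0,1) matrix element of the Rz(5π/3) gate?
0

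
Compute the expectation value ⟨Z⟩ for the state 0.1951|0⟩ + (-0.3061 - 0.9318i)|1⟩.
-0.9239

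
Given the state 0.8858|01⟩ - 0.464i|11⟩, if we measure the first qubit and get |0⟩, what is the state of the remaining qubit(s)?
|1⟩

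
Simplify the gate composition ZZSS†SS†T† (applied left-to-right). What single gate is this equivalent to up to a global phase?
T†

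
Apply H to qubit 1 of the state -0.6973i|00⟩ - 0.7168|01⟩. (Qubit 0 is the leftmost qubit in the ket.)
(-0.5069 - 0.4931i)|00⟩ + (0.5069 - 0.4931i)|01⟩

H on qubit 1 mixes each pair of kets that differ only in qubit 1: amplitudes (a, b) of (|…0…⟩, |…1…⟩) become ((a + b)/√2, (a − b)/√2). Kets absent from the input have amplitude 0.
(|00⟩, |01⟩): (a, b) = (-0.6973i, -0.7168) → ((-0.5069 - 0.4931i), (0.5069 - 0.4931i))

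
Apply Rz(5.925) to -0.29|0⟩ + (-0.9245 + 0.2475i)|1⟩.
(0.2854 + 0.05166i)|0⟩ + (0.8656 - 0.4082i)|1⟩

Rz(5.925) = [[e^(−iθ/2), 0], [0, e^(iθ/2)]] with e^(±iθ/2) = cos(θ/2) ± i·sin(θ/2); θ = 5.925, cos(θ/2) ≈ -0.984006, sin(θ/2) ≈ 0.178137.
With a = amp(|0⟩) = -0.29 and b = amp(|1⟩) = (-0.9245 + 0.2475i):
new amp(|0⟩) = (-0.984006 - 0.178137i)·a = (0.2854 + 0.05166i)
new amp(|1⟩) = (-0.984006 + 0.178137i)·b = (0.8656 - 0.4082i)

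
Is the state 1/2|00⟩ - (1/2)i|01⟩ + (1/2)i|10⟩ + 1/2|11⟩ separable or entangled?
Separable

Writing the state as a|00⟩ + b|01⟩ + c|10⟩ + d|11⟩, it is a product state iff ad − bc = 0.
Here (a, b, c, d) = (1/2, -(1/2)i, (1/2)i, 1/2): ad − bc = (1/2)(1/2) − (-(1/2)i)((1/2)i) = 0, so the state is separable.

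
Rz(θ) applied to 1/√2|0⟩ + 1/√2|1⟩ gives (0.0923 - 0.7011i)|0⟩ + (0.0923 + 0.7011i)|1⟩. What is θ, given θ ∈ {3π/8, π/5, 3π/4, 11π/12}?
11π/12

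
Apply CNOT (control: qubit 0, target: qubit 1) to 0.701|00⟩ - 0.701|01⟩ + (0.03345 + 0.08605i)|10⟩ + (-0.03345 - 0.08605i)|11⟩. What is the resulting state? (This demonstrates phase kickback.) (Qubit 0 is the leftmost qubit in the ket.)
0.701|00⟩ - 0.701|01⟩ + (-0.03345 - 0.08605i)|10⟩ + (0.03345 + 0.08605i)|11⟩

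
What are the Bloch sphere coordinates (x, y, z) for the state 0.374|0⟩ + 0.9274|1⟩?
(0.6937, 0, -0.7202)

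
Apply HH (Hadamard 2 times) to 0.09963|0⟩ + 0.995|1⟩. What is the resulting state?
0.09963|0⟩ + 0.995|1⟩

H² = I, so an even number of Hadamards cancels: H^2 = I and the state is unchanged.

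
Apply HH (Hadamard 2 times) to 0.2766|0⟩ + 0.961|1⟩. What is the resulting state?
0.2766|0⟩ + 0.961|1⟩

H² = I, so an even number of Hadamards cancels: H^2 = I and the state is unchanged.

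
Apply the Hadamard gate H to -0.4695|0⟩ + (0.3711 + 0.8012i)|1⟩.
(-0.06958 + 0.5665i)|0⟩ + (-0.5944 - 0.5665i)|1⟩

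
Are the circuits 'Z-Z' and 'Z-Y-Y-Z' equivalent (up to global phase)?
Yes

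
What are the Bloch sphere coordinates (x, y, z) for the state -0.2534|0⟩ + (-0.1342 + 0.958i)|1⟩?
(0.06801, -0.4855, -0.8716)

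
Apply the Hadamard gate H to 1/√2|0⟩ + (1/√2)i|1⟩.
(1/2 + (1/2)i)|0⟩ + (1/2 - (1/2)i)|1⟩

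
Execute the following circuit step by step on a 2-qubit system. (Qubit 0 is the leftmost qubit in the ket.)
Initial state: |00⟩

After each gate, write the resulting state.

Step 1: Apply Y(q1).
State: i|01⟩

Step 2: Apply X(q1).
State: i|00⟩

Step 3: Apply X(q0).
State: i|10⟩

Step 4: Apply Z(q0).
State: -i|10⟩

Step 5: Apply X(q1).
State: -i|11⟩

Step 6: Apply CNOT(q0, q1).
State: -i|10⟩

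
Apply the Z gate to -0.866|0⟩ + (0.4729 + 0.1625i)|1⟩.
-0.866|0⟩ + (-0.4729 - 0.1625i)|1⟩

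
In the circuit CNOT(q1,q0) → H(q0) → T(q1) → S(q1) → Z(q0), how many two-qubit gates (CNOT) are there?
1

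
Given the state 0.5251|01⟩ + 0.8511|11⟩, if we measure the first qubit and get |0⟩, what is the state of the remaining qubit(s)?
|1⟩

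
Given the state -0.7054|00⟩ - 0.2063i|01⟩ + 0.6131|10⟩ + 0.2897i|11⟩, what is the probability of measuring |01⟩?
0.04256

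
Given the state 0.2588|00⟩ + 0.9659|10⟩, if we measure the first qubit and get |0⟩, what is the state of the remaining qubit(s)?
|0⟩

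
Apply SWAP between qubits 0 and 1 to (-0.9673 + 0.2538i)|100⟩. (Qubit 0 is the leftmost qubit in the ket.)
(-0.9673 + 0.2538i)|010⟩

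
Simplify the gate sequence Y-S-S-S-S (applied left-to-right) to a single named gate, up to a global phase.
Y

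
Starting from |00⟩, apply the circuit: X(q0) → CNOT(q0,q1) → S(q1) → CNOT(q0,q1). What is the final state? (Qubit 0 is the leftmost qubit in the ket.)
i|10⟩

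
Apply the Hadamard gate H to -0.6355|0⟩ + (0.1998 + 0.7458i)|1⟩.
(-0.3081 + 0.5274i)|0⟩ + (-0.5906 - 0.5274i)|1⟩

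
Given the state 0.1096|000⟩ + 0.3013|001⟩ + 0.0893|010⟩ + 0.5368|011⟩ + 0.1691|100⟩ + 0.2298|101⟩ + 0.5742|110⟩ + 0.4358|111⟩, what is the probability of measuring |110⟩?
0.3297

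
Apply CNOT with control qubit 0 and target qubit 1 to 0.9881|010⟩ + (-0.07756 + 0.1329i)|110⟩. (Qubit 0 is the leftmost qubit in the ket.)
0.9881|010⟩ + (-0.07756 + 0.1329i)|100⟩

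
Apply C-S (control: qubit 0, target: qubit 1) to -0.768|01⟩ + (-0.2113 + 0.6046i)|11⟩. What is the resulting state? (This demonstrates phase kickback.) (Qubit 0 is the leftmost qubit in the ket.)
-0.768|01⟩ + (-0.6046 - 0.2113i)|11⟩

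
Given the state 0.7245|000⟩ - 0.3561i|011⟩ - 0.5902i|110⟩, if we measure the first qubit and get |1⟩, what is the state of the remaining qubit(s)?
-i|10⟩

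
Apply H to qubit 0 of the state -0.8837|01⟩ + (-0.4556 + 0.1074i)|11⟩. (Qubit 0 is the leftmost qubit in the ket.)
(-0.947 + 0.07594i)|01⟩ + (-0.3027 - 0.07594i)|11⟩

H on qubit 0 mixes each pair of kets that differ only in qubit 0: amplitudes (a, b) of (|…0…⟩, |…1…⟩) become ((a + b)/√2, (a − b)/√2). Kets absent from the input have amplitude 0.
(|01⟩, |11⟩): (a, b) = (-0.8837, (-0.4556 + 0.1074i)) → ((-0.947 + 0.07594i), (-0.3027 - 0.07594i))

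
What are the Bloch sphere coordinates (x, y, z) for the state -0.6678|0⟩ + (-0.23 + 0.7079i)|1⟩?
(0.3072, -0.9455, -0.1081)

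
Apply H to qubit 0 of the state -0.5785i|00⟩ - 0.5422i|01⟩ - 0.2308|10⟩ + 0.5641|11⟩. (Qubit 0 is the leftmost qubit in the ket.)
(-0.1632 - 0.4091i)|00⟩ + (0.3989 - 0.3834i)|01⟩ + (0.1632 - 0.4091i)|10⟩ + (-0.3989 - 0.3834i)|11⟩

H on qubit 0 mixes each pair of kets that differ only in qubit 0: amplitudes (a, b) of (|…0…⟩, |…1…⟩) become ((a + b)/√2, (a − b)/√2). Kets absent from the input have amplitude 0.
(|00⟩, |10⟩): (a, b) = (-0.5785i, -0.2308) → ((-0.1632 - 0.4091i), (0.1632 - 0.4091i))
(|01⟩, |11⟩): (a, b) = (-0.5422i, 0.5641) → ((0.3989 - 0.3834i), (-0.3989 - 0.3834i))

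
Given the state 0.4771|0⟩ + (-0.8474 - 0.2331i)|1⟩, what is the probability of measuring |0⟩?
0.2276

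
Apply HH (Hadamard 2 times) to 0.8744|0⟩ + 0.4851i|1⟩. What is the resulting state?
0.8744|0⟩ + 0.4851i|1⟩

H² = I, so an even number of Hadamards cancels: H^2 = I and the state is unchanged.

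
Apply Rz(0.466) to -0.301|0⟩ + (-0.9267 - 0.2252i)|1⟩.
(-0.2929 + 0.0695i)|0⟩ + (-0.8497 - 0.4331i)|1⟩

Rz(0.466) = [[e^(−iθ/2), 0], [0, e^(iθ/2)]] with e^(±iθ/2) = cos(θ/2) ± i·sin(θ/2); θ = 0.466, cos(θ/2) ≈ 0.972978, sin(θ/2) ≈ 0.230897.
With a = amp(|0⟩) = -0.301 and b = amp(|1⟩) = (-0.9267 - 0.2252i):
new amp(|0⟩) = (0.972978 - 0.230897i)·a = (-0.2929 + 0.0695i)
new amp(|1⟩) = (0.972978 + 0.230897i)·b = (-0.8497 - 0.4331i)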